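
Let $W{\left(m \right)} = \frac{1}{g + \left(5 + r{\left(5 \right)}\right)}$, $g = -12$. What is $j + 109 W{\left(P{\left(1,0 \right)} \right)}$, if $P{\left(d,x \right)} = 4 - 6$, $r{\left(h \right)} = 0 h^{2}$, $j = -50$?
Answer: $- \frac{459}{7} \approx -65.571$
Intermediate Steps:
$r{\left(h \right)} = 0$
$P{\left(d,x \right)} = -2$ ($P{\left(d,x \right)} = 4 - 6 = -2$)
$W{\left(m \right)} = - \frac{1}{7}$ ($W{\left(m \right)} = \frac{1}{-12 + \left(5 + 0\right)} = \frac{1}{-12 + 5} = \frac{1}{-7} = - \frac{1}{7}$)
$j + 109 W{\left(P{\left(1,0 \right)} \right)} = -50 + 109 \left(- \frac{1}{7}\right) = -50 - \frac{109}{7} = - \frac{459}{7}$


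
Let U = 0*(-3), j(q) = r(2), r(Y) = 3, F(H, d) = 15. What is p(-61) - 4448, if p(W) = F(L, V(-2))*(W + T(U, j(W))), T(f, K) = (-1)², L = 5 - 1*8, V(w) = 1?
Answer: -5348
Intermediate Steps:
L = -3 (L = 5 - 8 = -3)
j(q) = 3
U = 0
T(f, K) = 1
p(W) = 15 + 15*W (p(W) = 15*(W + 1) = 15*(1 + W) = 15 + 15*W)
p(-61) - 4448 = (15 + 15*(-61)) - 4448 = (15 - 915) - 4448 = -900 - 4448 = -5348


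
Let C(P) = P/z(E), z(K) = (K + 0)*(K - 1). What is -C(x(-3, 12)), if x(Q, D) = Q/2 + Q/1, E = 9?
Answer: 1/16 ≈ 0.062500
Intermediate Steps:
x(Q, D) = 3*Q/2 (x(Q, D) = Q*(½) + Q*1 = Q/2 + Q = 3*Q/2)
z(K) = K*(-1 + K)
C(P) = P/72 (C(P) = P/((9*(-1 + 9))) = P/((9*8)) = P/72)
-C(x(-3, 12)) = -(3/2)*(-3)/72 = -(-9)/(72*2) = -1*(-1/16) = 1/16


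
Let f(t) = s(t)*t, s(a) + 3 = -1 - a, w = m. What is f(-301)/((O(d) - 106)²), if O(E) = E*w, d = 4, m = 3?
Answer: -89397/8836 ≈ -10.117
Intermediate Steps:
w = 3
s(a) = -4 - a (s(a) = -3 + (-1 - a) = -4 - a)
O(E) = 3*E (O(E) = E*3 = 3*E)
f(t) = t*(-4 - t) (f(t) = (-4 - t)*t = t*(-4 - t))
f(-301)/((O(d) - 106)²) = (-1*(-301)*(4 - 301))/((3*4 - 106)²) = (-1*(-301)*(-297))/((12 - 106)²) = -89397/((-94)²) = -89397/8836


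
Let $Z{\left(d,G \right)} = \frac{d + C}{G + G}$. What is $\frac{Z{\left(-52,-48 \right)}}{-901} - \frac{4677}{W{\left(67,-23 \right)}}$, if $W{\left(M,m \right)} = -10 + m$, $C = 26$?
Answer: $\frac{67423489}{475728} \approx 141.73$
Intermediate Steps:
$Z{\left(d,G \right)} = \frac{26 + d}{2 G}$ ($Z{\left(d,G \right)} = \frac{d + 26}{G + G} = \frac{26 + d}{2 G}$)
$\frac{Z{\left(-52,-48 \right)}}{-901} - \frac{4677}{W{\left(67,-23 \right)}} = \frac{\frac{1}{2} \frac{1}{-48} \left(26 - 52\right)}{-901} - \frac{4677}{-10 - 23} = \frac{1}{2} \left(- \frac{1}{48}\right) \left(-26\right) \left(- \frac{1}{901}\right) - \frac{4677}{-33} = \frac{13}{48} \left(- \frac{1}{901}\right) - - \frac{1559}{11} = - \frac{13}{43248} + \frac{1559}{11} = \frac{67423489}{475728}$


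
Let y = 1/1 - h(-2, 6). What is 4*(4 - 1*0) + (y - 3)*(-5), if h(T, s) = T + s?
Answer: 46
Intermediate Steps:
y = -3 (y = 1/1 - (-2 + 6) = 1 - 1*4 = 1 - 4 = -3)
4*(4 - 1*0) + (y - 3)*(-5) = 4*(4 - 1*0) + (-3 - 3)*(-5) = 4*(4 + 0) - 6*(-5) = 4*4 + 30 = 16 + 30 = 46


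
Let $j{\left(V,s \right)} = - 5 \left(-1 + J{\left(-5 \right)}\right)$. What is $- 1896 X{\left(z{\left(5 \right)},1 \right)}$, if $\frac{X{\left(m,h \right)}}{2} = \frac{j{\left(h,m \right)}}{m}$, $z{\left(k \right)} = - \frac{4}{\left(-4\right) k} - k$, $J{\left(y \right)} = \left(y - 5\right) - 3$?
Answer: $55300$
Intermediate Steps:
$J{\left(y \right)} = -8 + y$ ($J{\left(y \right)} = \left(-5 + y\right) - 3 = -8 + y$)
$z{\left(k \right)} = \frac{1}{k} - k$ ($z{\left(k \right)} = - 4 \left(- \frac{1}{4 k}\right) - k = \frac{1}{k} - k$)
$j{\left(V,s \right)} = 70$ ($j{\left(V,s \right)} = - 5 \left(-1 - 13\right) = \left(-5\right) \left(-14\right) = 70$)
$X{\left(m,h \right)} = \frac{140}{m}$ ($X{\left(m,h \right)} = 2 \frac{70}{m} = \frac{140}{m}$)
$- 1896 X{\left(z{\left(5 \right)},1 \right)} = - 1896 \frac{140}{\frac{1}{5} - 5} = - 1896 \frac{140}{- \frac{24}{5}} = - 1896 \cdot 140 \left(- \frac{5}{24}\right) = \left(-1896\right) \left(- \frac{175}{6}\right) = 55300$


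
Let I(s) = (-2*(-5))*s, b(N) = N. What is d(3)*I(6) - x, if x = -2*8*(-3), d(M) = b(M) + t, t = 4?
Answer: 372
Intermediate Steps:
I(s) = 10*s
d(M) = 4 + M (d(M) = M + 4 = 4 + M)
x = 48 (x = -16*(-3) = 48)
d(3)*I(6) - x = (4 + 3)*(10*6) - 1*48 = 7*60 - 48 = 420 - 48 = 372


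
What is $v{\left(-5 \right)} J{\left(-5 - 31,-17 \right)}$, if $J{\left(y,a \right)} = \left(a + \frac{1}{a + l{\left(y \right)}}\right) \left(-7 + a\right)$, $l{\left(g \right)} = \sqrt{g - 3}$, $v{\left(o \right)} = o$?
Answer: $- \frac{83895}{41} - \frac{15 i \sqrt{39}}{41} \approx -2046.2 - 2.2848 i$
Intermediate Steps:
$l{\left(g \right)} = \sqrt{-3 + g}$
$J{\left(y,a \right)} = \left(-7 + a\right) \left(a + \frac{1}{a + \sqrt{-3 + y}}\right)$ ($J{\left(y,a \right)} = \left(a + \frac{1}{a + \sqrt{-3 + y}}\right) \left(-7 + a\right) = \left(-7 + a\right) \left(a + \frac{1}{a + \sqrt{-3 + y}}\right)$)
$v{\left(-5 \right)} J{\left(-5 - 31,-17 \right)} = - 5 \frac{-7 - 17 + \left(-17\right)^{3} - 7 \left(-17\right)^{2} + \left(-17\right)^{2} \sqrt{-3 - 36} - - 119 \sqrt{-3 - 36}}{-17 + \sqrt{-3 - 36}} = - 5 \frac{-7 - 17 - 4913 - 2023 + 289 \sqrt{-3 - 36} - - 119 \sqrt{-3 - 36}}{-17 + \sqrt{-3 - 36}} = - 5 \frac{-7 - 17 - 4913 - 2023 + 289 \sqrt{-39} - - 119 \sqrt{-39}}{-17 + \sqrt{-39}} = - 5 \frac{-7 - 17 - 4913 - 2023 + 289 i \sqrt{39} - - 119 i \sqrt{39}}{-17 + i \sqrt{39}} = - 5 \frac{-7 - 17 - 4913 - 2023 + 289 i \sqrt{39} + 119 i \sqrt{39}}{-17 + i \sqrt{39}} = - 5 \frac{-6960 + 408 i \sqrt{39}}{-17 + i \sqrt{39}} = - \frac{5 \left(-6960 + 408 i \sqrt{39}\right)}{-17 + i \sqrt{39}}$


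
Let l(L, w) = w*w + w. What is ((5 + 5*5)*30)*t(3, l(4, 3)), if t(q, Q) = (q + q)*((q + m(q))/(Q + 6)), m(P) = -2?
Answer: 300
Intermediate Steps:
l(L, w) = w + w**2 (l(L, w) = w**2 + w = w + w**2)
t(q, Q) = 2*q*(-2 + q)/(6 + Q) (t(q, Q) = (q + q)*((q - 2)/(Q + 6)) = (2*q)*((-2 + q)/(6 + Q)) = 2*q*(-2 + q)/(6 + Q))
((5 + 5*5)*30)*t(3, l(4, 3)) = ((5 + 5*5)*30)*(2*3*(-2 + 3)/(6 + 3*(1 + 3))) = ((5 + 25)*30)*(2*3*1/(6 + 3*4)) = (30*30)*(2*3*1/(6 + 12)) = 900*(2*3*1/18) = 900*(2*3*(1/18)*1) = 900*(1/3) = 300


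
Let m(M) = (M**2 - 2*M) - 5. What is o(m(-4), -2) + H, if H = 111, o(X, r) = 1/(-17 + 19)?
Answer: 223/2 ≈ 111.50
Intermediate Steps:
m(M) = -5 + M**2 - 2*M
o(X, r) = 1/2
o(m(-4), -2) + H = 1/2 + 111 = 223/2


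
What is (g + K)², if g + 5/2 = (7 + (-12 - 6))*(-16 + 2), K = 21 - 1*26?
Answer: 85849/4 ≈ 21462.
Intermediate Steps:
K = -5 (K = 21 - 26 = -5)
g = 303/2 (g = -5/2 + (7 + (-12 - 6))*(-16 + 2) = -5/2 + (7 - 18)*(-14) = -5/2 - 11*(-14) = -5/2 + 154 = 303/2 ≈ 151.50)
(g + K)² = (303/2 - 5)² = (293/2)² = 85849/4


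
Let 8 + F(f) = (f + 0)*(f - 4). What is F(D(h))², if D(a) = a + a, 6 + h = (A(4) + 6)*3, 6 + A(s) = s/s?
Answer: 2704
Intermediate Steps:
A(s) = -5 (A(s) = -6 + s/s = -6 + 1 = -5)
h = -3 (h = -6 + (-5 + 6)*3 = -6 + 1*3 = -6 + 3 = -3)
D(a) = 2*a
F(f) = -8 + f*(-4 + f) (F(f) = -8 + (f + 0)*(f - 4) = -8 + f*(-4 + f))
F(D(h))² = (-8 + (2*(-3))² - 8*(-3))² = (-8 + (-6)² - 4*(-6))² = (-8 + 36 + 24)² = 52² = 2704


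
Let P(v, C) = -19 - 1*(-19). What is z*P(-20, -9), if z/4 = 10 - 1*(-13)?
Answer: 0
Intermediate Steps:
P(v, C) = 0 (P(v, C) = -19 + 19 = 0)
z = 92 (z = 4*(10 - 1*(-13)) = 4*(10 + 13) = 4*23 = 92)
z*P(-20, -9) = 92*0 = 0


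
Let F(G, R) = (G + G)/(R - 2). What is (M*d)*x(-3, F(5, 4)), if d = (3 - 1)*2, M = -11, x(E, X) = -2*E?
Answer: -264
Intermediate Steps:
F(G, R) = 2*G/(-2 + R) (F(G, R) = (2*G)/(-2 + R) = 2*G/(-2 + R))
d = 4 (d = 2*2 = 4)
(M*d)*x(-3, F(5, 4)) = (-11*4)*(-2*(-3)) = -44*6 = -264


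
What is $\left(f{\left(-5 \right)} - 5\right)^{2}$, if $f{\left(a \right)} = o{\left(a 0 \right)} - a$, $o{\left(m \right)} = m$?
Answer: $0$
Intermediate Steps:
$f{\left(a \right)} = - a$ ($f{\left(a \right)} = a 0 - a = 0 - a = - a$)
$\left(f{\left(-5 \right)} - 5\right)^{2} = \left(\left(-1\right) \left(-5\right) - 5\right)^{2} = \left(5 - 5\right)^{2} = 0^{2} = 0$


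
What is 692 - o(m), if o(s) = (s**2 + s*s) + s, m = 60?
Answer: -6568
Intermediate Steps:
o(s) = s + 2*s**2 (o(s) = (s**2 + s**2) + s = 2*s**2 + s = s + 2*s**2)
692 - o(m) = 692 - 60*(1 + 2*60) = 692 - 60*(1 + 120) = 692 - 60*121 = 692 - 1*7260 = 692 - 7260 = -6568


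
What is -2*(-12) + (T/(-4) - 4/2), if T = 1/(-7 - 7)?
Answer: 1233/56 ≈ 22.018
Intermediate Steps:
T = -1/14 (T = 1/(-14) = -1/14 ≈ -0.071429)
-2*(-12) + (T/(-4) - 4/2) = -2*(-12) + (-1/14/(-4) - 4/2) = 24 + (-1/14*(-1/4) - 4*1/2) = 24 + (1/56 - 2) = 24 - 111/56 = 1233/56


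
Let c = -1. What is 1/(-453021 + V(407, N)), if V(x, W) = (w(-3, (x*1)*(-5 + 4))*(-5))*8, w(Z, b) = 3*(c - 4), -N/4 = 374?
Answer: -1/452421 ≈ -2.2103e-6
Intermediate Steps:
N = -1496 (N = -4*374 = -1496)
w(Z, b) = -15 (w(Z, b) = 3*(-1 - 4) = 3*(-5) = -15)
V(x, W) = 600 (V(x, W) = -15*(-5)*8 = 75*8 = 600)
1/(-453021 + V(407, N)) = 1/(-453021 + 600) = 1/(-452421) = -1/452421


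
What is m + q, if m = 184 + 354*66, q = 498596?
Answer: 522144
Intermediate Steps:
m = 23548 (m = 184 + 23364 = 23548)
m + q = 23548 + 498596 = 522144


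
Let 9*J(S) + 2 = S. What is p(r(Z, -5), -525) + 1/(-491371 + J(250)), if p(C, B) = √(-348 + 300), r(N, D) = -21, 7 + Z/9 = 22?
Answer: -9/4422091 + 4*I*√3 ≈ -2.0352e-6 + 6.9282*I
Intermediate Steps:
Z = 135 (Z = -63 + 9*22 = -63 + 198 = 135)
J(S) = -2/9 + S/9
p(C, B) = 4*I*√3 (p(C, B) = √(-48) = 4*I*√3)
p(r(Z, -5), -525) + 1/(-491371 + J(250)) = 4*I*√3 + 1/(-491371 + (-2/9 + (⅑)*250)) = 4*I*√3 + 1/(-491371 + (-2/9 + 250/9)) = 4*I*√3 + 1/(-491371 + 248/9) = 4*I*√3 + 1/(-4422091/9) = 4*I*√3 - 9/4422091 = -9/4422091 + 4*I*√3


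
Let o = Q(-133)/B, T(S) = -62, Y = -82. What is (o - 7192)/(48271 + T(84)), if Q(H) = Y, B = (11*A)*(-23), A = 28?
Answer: -25474023/170756278 ≈ -0.14918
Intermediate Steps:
B = -7084 (B = (11*28)*(-23) = 308*(-23) = -7084)
Q(H) = -82
o = 41/3542 (o = -82/(-7084) = -82*(-1/7084) = 41/3542 ≈ 0.011575)
(o - 7192)/(48271 + T(84)) = (41/3542 - 7192)/(48271 - 62) = -25474023/3542/48209 = -25474023/3542*1/48209 = -25474023/170756278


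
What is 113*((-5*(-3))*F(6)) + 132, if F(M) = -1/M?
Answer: -301/2 ≈ -150.50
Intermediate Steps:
113*((-5*(-3))*F(6)) + 132 = 113*((-5*(-3))*(-1/6)) + 132 = 113*(15*(-1*⅙)) + 132 = 113*(15*(-⅙)) + 132 = 113*(-5/2) + 132 = -565/2 + 132 = -301/2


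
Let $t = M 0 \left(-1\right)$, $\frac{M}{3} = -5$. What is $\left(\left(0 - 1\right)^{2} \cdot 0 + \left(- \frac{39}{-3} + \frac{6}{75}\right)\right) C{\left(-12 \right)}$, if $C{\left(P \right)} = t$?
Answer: $0$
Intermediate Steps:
$M = -15$ ($M = 3 \left(-5\right) = -15$)
$t = 0$ ($t = \left(-15\right) 0 \left(-1\right) = 0 \left(-1\right) = 0$)
$C{\left(P \right)} = 0$
$\left(\left(0 - 1\right)^{2} \cdot 0 + \left(- \frac{39}{-3} + \frac{6}{75}\right)\right) C{\left(-12 \right)} = \left(\left(0 - 1\right)^{2} \cdot 0 + \left(- \frac{39}{-3} + \frac{6}{75}\right)\right) 0 = \left(\left(-1\right)^{2} \cdot 0 + \left(\left(-39\right) \left(- \frac{1}{3}\right) + 6 \cdot \frac{1}{75}\right)\right) 0 = \left(1 \cdot 0 + \left(13 + \frac{2}{25}\right)\right) 0 = \left(0 + \frac{327}{25}\right) 0 = \frac{327}{25} \cdot 0 = 0$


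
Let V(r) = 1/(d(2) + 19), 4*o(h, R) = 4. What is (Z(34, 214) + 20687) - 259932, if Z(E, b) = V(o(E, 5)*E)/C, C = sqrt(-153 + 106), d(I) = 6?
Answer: -239245 - I*sqrt(47)/1175 ≈ -2.3925e+5 - 0.0058346*I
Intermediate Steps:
o(h, R) = 1 (o(h, R) = (1/4)*4 = 1)
V(r) = 1/25 (V(r) = 1/(6 + 19) = 1/25)
C = I*sqrt(47) (C = sqrt(-47) = I*sqrt(47) ≈ 6.8557*I)
Z(E, b) = -I*sqrt(47)/1175 (Z(E, b) = 1/(25*((I*sqrt(47)))) = (-I*sqrt(47)/47)/25 = -I*sqrt(47)/1175)
(Z(34, 214) + 20687) - 259932 = (-I*sqrt(47)/1175 + 20687) - 259932 = (20687 - I*sqrt(47)/1175) - 259932 = -239245 - I*sqrt(47)/1175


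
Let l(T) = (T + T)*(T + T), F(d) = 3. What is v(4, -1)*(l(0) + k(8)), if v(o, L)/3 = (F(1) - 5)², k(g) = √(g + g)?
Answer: 48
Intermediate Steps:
l(T) = 4*T² (l(T) = (2*T)*(2*T) = 4*T²)
k(g) = √2*√g (k(g) = √(2*g) = √2*√g)
v(o, L) = 12 (v(o, L) = 3*(3 - 5)² = 3*(-2)² = 3*4 = 12)
v(4, -1)*(l(0) + k(8)) = 12*(4*0² + √2*√8) = 12*(4*0 + √2*(2*√2)) = 12*(0 + 4) = 12*4 = 48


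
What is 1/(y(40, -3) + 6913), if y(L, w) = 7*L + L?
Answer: 1/7233 ≈ 0.00013826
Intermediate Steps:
y(L, w) = 8*L
1/(y(40, -3) + 6913) = 1/(8*40 + 6913) = 1/(320 + 6913) = 1/7233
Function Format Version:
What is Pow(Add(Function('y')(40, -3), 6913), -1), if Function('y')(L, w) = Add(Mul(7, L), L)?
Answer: Rational(1, 7233) ≈ 0.00013826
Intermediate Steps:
Function('y')(L, w) = Mul(8, L)
Pow(Add(Function('y')(40, -3), 6913), -1) = Pow(Add(Mul(8, 40), 6913), -1) = Pow(Add(320, 6913), -1) = Pow(7233, -1) = Rational(1, 7233)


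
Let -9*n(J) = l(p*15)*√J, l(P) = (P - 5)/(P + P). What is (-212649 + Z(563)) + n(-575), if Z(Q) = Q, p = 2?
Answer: -212086 - 25*I*√23/108 ≈ -2.1209e+5 - 1.1101*I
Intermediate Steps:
l(P) = (-5 + P)/(2*P) (l(P) = (-5 + P)/((2*P)) = (-5 + P)*(1/(2*P)) = (-5 + P)/(2*P))
n(J) = -5*√J/108 (n(J) = -(-5 + 2*15)/(2*((2*15)))*√J/9 = -(½)*(-5 + 30)/30*√J/9 = -(½)*(1/30)*25*√J/9 = -5*√J/108)
(-212649 + Z(563)) + n(-575) = (-212649 + 563) - 25*I*√23/108 = -212086 - 25*I*√23/108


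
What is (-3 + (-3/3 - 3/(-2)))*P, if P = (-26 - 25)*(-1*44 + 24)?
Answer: -2550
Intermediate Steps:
P = 1020 (P = -51*(-44 + 24) = -51*(-20) = 1020)
(-3 + (-3/3 - 3/(-2)))*P = (-3 + (-3/3 - 3/(-2)))*1020 = (-3 + (-3*⅓ - 3*(-½)))*1020 = (-3 + (-1 + 3/2))*1020 = (-3 + ½)*1020 = -5/2*1020 = -2550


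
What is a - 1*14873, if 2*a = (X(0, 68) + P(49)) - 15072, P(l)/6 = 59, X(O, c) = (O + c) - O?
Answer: -22198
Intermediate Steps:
X(O, c) = c
P(l) = 354 (P(l) = 6*59 = 354)
a = -7325 (a = ((68 + 354) - 15072)/2 = (422 - 15072)/2 = (1/2)*(-14650) = -7325)
a - 1*14873 = -7325 - 1*14873 = -7325 - 14873 = -22198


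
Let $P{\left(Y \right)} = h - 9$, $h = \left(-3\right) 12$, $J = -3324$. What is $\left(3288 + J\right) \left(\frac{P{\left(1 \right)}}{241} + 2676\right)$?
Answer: $- \frac{23215356}{241} \approx -96329.0$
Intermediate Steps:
$h = -36$
$P{\left(Y \right)} = -45$ ($P{\left(Y \right)} = -36 - 9 = -45$)
$\left(3288 + J\right) \left(\frac{P{\left(1 \right)}}{241} + 2676\right) = \left(3288 - 3324\right) \left(- \frac{45}{241} + 2676\right) = - 36 \left(\left(-45\right) \frac{1}{241} + 2676\right) = - 36 \left(- \frac{45}{241} + 2676\right) = \left(-36\right) \frac{644871}{241} = - \frac{23215356}{241}$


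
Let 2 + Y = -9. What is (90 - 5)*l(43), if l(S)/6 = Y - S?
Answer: -27540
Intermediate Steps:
Y = -11 (Y = -2 - 9 = -11)
l(S) = -66 - 6*S (l(S) = 6*(-11 - S) = -66 - 6*S)
(90 - 5)*l(43) = (90 - 5)*(-66 - 6*43) = 85*(-66 - 258) = 85*(-324) = -27540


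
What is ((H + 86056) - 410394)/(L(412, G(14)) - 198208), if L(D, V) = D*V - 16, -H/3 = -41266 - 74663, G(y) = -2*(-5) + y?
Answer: -23449/188336 ≈ -0.12451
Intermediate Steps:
G(y) = 10 + y
H = 347787 (H = -3*(-41266 - 74663) = -3*(-115929) = 347787)
L(D, V) = -16 + D*V
((H + 86056) - 410394)/(L(412, G(14)) - 198208) = ((347787 + 86056) - 410394)/((-16 + 412*(10 + 14)) - 198208) = (433843 - 410394)/((-16 + 412*24) - 198208) = 23449/((-16 + 9888) - 198208) = 23449/(9872 - 198208) = 23449/(-188336) = 23449*(-1/188336) = -23449/188336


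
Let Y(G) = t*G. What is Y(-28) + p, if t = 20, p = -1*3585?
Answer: -4145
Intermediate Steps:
p = -3585
Y(G) = 20*G
Y(-28) + p = 20*(-28) - 3585 = -560 - 3585 = -4145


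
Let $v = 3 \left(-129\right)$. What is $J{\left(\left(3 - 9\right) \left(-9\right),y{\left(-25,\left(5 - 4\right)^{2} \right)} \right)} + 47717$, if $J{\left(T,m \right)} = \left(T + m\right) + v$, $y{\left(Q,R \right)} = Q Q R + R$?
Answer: $48010$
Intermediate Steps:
$v = -387$
$y{\left(Q,R \right)} = R + R Q^{2}$ ($y{\left(Q,R \right)} = Q^{2} R + R = R Q^{2} + R = R + R Q^{2}$)
$J{\left(T,m \right)} = -387 + T + m$ ($J{\left(T,m \right)} = \left(T + m\right) - 387 = -387 + T + m$)
$J{\left(\left(3 - 9\right) \left(-9\right),y{\left(-25,\left(5 - 4\right)^{2} \right)} \right)} + 47717 = \left(-387 + \left(3 - 9\right) \left(-9\right) + \left(5 - 4\right)^{2} \left(1 + \left(-25\right)^{2}\right)\right) + 47717 = \left(-387 - -54 + 1^{2} \left(1 + 625\right)\right) + 47717 = \left(-387 + 54 + 1 \cdot 626\right) + 47717 = \left(-387 + 54 + 626\right) + 47717 = 293 + 47717 = 48010$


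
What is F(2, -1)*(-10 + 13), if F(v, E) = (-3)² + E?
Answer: 24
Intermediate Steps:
F(v, E) = 9 + E
F(2, -1)*(-10 + 13) = (9 - 1)*(-10 + 13) = 8*3 = 24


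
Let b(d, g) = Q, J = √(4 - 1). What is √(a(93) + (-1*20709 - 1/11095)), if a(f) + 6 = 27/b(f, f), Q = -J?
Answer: √(-2549996313970 - 1107891225*√3)/11095 ≈ 143.98*I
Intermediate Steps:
J = √3 ≈ 1.7320
Q = -√3 ≈ -1.7320
b(d, g) = -√3
a(f) = -6 - 9*√3 (a(f) = -6 + 27/((-√3)) = -6 + 27*(-√3/3) = -6 - 9*√3)
√(a(93) + (-1*20709 - 1/11095)) = √((-6 - 9*√3) + (-1*20709 - 1/11095)) = √((-6 - 9*√3) + (-20709 - 1*1/11095)) = √((-6 - 9*√3) + (-20709 - 1/11095)) = √((-6 - 9*√3) - 229766356/11095) = √(-229832926/11095 - 9*√3)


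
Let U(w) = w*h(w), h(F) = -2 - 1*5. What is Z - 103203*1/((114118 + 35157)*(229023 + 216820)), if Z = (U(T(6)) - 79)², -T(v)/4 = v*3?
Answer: 12021174247037422/66553213825 ≈ 1.8063e+5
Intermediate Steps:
h(F) = -7 (h(F) = -2 - 5 = -7)
T(v) = -12*v (T(v) = -4*v*3 = -12*v)
U(w) = -7*w (U(w) = w*(-7) = -7*w)
Z = 180625 (Z = (-(-84)*6 - 79)² = (-7*(-72) - 79)² = (504 - 79)² = 425² = 180625)
Z - 103203*1/((114118 + 35157)*(229023 + 216820)) = 180625 - 103203*1/((114118 + 35157)*(229023 + 216820)) = 180625 - 103203/(149275*445843) = 180625 - 103203/66553213825 = 12021174247037422/66553213825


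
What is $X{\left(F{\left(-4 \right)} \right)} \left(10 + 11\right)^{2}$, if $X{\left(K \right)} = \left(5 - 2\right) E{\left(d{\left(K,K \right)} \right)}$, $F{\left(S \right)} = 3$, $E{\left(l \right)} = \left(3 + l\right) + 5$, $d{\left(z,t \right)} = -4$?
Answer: $5292$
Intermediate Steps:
$E{\left(l \right)} = 8 + l$
$X{\left(K \right)} = 12$ ($X{\left(K \right)} = \left(5 - 2\right) \left(8 - 4\right) = 3 \cdot 4 = 12$)
$X{\left(F{\left(-4 \right)} \right)} \left(10 + 11\right)^{2} = 12 \left(10 + 11\right)^{2} = 12 \cdot 21^{2} = 12 \cdot 441 = 5292$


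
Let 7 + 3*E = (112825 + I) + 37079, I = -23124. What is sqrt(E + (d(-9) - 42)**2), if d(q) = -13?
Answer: 2*sqrt(101886)/3 ≈ 212.80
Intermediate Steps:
E = 126773/3 (E = -7/3 + ((112825 - 23124) + 37079)/3 = -7/3 + (89701 + 37079)/3 = -7/3 + (1/3)*126780 = -7/3 + 42260 = 126773/3 ≈ 42258.)
sqrt(E + (d(-9) - 42)**2) = sqrt(126773/3 + (-13 - 42)**2) = sqrt(126773/3 + (-55)**2) = sqrt(126773/3 + 3025) = sqrt(135848/3) = 2*sqrt(101886)/3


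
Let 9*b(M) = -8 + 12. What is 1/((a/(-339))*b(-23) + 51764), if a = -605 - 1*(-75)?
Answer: 3051/157934084 ≈ 1.9318e-5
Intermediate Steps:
b(M) = 4/9 (b(M) = (-8 + 12)/9 = (1/9)*4 = 4/9)
a = -530 (a = -605 + 75 = -530)
1/((a/(-339))*b(-23) + 51764) = 1/(-530/(-339)*(4/9) + 51764) = 1/(-530*(-1/339)*(4/9) + 51764) = 1/((530/339)*(4/9) + 51764) = 1/(2120/3051 + 51764) = 1/(157934084/3051) = 3051/157934084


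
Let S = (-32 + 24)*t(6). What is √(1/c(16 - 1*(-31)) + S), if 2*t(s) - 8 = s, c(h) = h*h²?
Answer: I*√273262089/2209 ≈ 7.4833*I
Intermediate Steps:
c(h) = h³
t(s) = 4 + s/2
S = -56 (S = (-32 + 24)*(4 + (½)*6) = -8*(4 + 3) = -8*7 = -56)
√(1/c(16 - 1*(-31)) + S) = √(1/((16 - 1*(-31))³) - 56) = √(1/((16 + 31)³) - 56) = √(1/(47³) - 56) = √(1/103823 - 56) = √(-5814087/103823) = I*√273262089/2209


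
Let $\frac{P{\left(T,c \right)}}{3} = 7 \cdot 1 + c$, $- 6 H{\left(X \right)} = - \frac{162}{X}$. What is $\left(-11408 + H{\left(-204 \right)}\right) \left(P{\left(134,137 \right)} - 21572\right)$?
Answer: $\frac{4099854605}{17} \approx 2.4117 \cdot 10^{8}$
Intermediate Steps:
$H{\left(X \right)} = \frac{27}{X}$ ($H{\left(X \right)} = - \frac{\left(-162\right) \frac{1}{X}}{6} = \frac{27}{X}$)
$P{\left(T,c \right)} = 21 + 3 c$ ($P{\left(T,c \right)} = 3 \left(7 \cdot 1 + c\right) = 3 \left(7 + c\right) = 21 + 3 c$)
$\left(-11408 + H{\left(-204 \right)}\right) \left(P{\left(134,137 \right)} - 21572\right) = \left(-11408 + \frac{27}{-204}\right) \left(\left(21 + 3 \cdot 137\right) - 21572\right) = \left(-11408 + 27 \left(- \frac{1}{204}\right)\right) \left(\left(21 + 411\right) - 21572\right) = \left(-11408 - \frac{9}{68}\right) \left(432 - 21572\right) = \left(- \frac{775753}{68}\right) \left(-21140\right) = \frac{4099854605}{17}$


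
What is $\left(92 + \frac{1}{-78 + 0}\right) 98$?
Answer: $\frac{351575}{39} \approx 9014.8$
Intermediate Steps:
$\left(92 + \frac{1}{-78 + 0}\right) 98 = \left(92 + \frac{1}{-78}\right) 98 = \left(92 - \frac{1}{78}\right) 98 = \frac{7175}{78} \cdot 98 = \frac{351575}{39}$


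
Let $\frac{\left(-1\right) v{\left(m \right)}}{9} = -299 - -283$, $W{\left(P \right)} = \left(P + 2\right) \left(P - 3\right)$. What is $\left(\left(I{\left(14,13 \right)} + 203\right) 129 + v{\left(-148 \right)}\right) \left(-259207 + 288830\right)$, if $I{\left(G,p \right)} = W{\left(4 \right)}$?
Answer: $802931415$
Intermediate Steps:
$W{\left(P \right)} = \left(-3 + P\right) \left(2 + P\right)$ ($W{\left(P \right)} = \left(2 + P\right) \left(-3 + P\right) = \left(-3 + P\right) \left(2 + P\right)$)
$I{\left(G,p \right)} = 6$ ($I{\left(G,p \right)} = -6 + 4^{2} - 4 = -6 + 16 - 4 = 6$)
$v{\left(m \right)} = 144$ ($v{\left(m \right)} = - 9 \left(-299 - -283\right) = - 9 \left(-299 + 283\right) = \left(-9\right) \left(-16\right) = 144$)
$\left(\left(I{\left(14,13 \right)} + 203\right) 129 + v{\left(-148 \right)}\right) \left(-259207 + 288830\right) = \left(\left(6 + 203\right) 129 + 144\right) \left(-259207 + 288830\right) = \left(209 \cdot 129 + 144\right) 29623 = \left(26961 + 144\right) 29623 = 27105 \cdot 29623 = 802931415$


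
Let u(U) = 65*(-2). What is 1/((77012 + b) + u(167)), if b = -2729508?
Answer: -1/2652626 ≈ -3.7699e-7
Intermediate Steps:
u(U) = -130
1/((77012 + b) + u(167)) = 1/((77012 - 2729508) - 130) = 1/(-2652496 - 130) = 1/(-2652626) = -1/2652626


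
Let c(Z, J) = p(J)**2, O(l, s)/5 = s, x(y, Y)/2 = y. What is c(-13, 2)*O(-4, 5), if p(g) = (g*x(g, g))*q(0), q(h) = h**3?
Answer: 0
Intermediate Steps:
x(y, Y) = 2*y
O(l, s) = 5*s
p(g) = 0 (p(g) = (g*(2*g))*0**3 = (2*g**2)*0 = 0)
c(Z, J) = 0 (c(Z, J) = 0**2 = 0)
c(-13, 2)*O(-4, 5) = 0*(5*5) = 0*25 = 0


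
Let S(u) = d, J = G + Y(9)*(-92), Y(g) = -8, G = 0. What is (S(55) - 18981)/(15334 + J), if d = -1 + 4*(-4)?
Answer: -9499/8035 ≈ -1.1822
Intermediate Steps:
J = 736 (J = 0 - 8*(-92) = 0 + 736 = 736)
d = -17 (d = -1 - 16 = -17)
S(u) = -17
(S(55) - 18981)/(15334 + J) = (-17 - 18981)/(15334 + 736) = -18998/16070 = -18998*1/16070 = -9499/8035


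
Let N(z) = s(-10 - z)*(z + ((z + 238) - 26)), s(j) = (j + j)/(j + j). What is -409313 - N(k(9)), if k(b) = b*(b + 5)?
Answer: -409777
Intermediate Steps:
k(b) = b*(5 + b)
s(j) = 1 (s(j) = (2*j)/((2*j)) = (2*j)*(1/(2*j)) = 1)
N(z) = 212 + 2*z (N(z) = 1*(z + ((z + 238) - 26)) = 1*(z + ((238 + z) - 26)) = 1*(z + (212 + z)) = 1*(212 + 2*z) = 212 + 2*z)
-409313 - N(k(9)) = -409313 - (212 + 2*(9*(5 + 9))) = -409313 - (212 + 2*(9*14)) = -409313 - (212 + 2*126) = -409313 - (212 + 252) = -409313 - 1*464 = -409313 - 464 = -409777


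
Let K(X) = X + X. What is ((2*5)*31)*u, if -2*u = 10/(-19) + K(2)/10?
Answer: 372/19 ≈ 19.579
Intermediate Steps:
K(X) = 2*X
u = 6/95 (u = -(10/(-19) + (2*2)/10)/2 = -(10*(-1/19) + 4*(⅒))/2 = -(-10/19 + ⅖)/2 = -½*(-12/95) = 6/95 ≈ 0.063158)
((2*5)*31)*u = ((2*5)*31)*(6/95) = (10*31)*(6/95) = 310*(6/95) = 372/19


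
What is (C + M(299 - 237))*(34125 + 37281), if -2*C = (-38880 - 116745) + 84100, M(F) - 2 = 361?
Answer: 2579577453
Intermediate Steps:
M(F) = 363 (M(F) = 2 + 361 = 363)
C = 71525/2 (C = -((-38880 - 116745) + 84100)/2 = -(-155625 + 84100)/2 = -1/2*(-71525) = 71525/2 ≈ 35763.)
(C + M(299 - 237))*(34125 + 37281) = (71525/2 + 363)*(34125 + 37281) = (72251/2)*71406 = 2579577453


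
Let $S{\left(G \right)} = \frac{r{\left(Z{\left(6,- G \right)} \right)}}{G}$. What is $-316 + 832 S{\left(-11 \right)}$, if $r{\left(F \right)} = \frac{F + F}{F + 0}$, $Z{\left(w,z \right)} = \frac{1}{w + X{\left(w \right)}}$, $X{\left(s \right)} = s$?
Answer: $- \frac{5140}{11} \approx -467.27$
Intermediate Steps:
$Z{\left(w,z \right)} = \frac{1}{2 w}$ ($Z{\left(w,z \right)} = \frac{1}{w + w} = \frac{1}{2 w}$)
$r{\left(F \right)} = 2$ ($r{\left(F \right)} = \frac{2 F}{F} = 2$)
$S{\left(G \right)} = \frac{2}{G}$
$-316 + 832 S{\left(-11 \right)} = -316 + 832 \frac{2}{-11} = -316 + 832 \cdot 2 \left(- \frac{1}{11}\right) = -316 + 832 \left(- \frac{2}{11}\right) = -316 - \frac{1664}{11} = - \frac{5140}{11}$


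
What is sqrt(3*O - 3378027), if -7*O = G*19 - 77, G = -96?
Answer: I*sqrt(165483402)/7 ≈ 1837.7*I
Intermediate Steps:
O = 1901/7 (O = -(-96*19 - 77)/7 = -(-1824 - 77)/7 = -1/7*(-1901) = 1901/7 ≈ 271.57)
sqrt(3*O - 3378027) = sqrt(3*(1901/7) - 3378027) = sqrt(5703/7 - 3378027) = sqrt(-23640486/7) = I*sqrt(165483402)/7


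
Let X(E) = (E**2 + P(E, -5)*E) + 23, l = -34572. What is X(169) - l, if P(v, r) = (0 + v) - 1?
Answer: 91548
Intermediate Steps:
P(v, r) = -1 + v (P(v, r) = v - 1 = -1 + v)
X(E) = 23 + E**2 + E*(-1 + E) (X(E) = (E**2 + (-1 + E)*E) + 23 = (E**2 + E*(-1 + E)) + 23 = 23 + E**2 + E*(-1 + E))
X(169) - l = (23 - 1*169 + 2*169**2) - 1*(-34572) = (23 - 169 + 2*28561) + 34572 = (23 - 169 + 57122) + 34572 = 56976 + 34572 = 91548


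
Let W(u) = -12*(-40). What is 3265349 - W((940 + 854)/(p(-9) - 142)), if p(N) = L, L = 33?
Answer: 3264869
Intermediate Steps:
p(N) = 33
W(u) = 480
3265349 - W((940 + 854)/(p(-9) - 142)) = 3265349 - 1*480 = 3265349 - 480 = 3264869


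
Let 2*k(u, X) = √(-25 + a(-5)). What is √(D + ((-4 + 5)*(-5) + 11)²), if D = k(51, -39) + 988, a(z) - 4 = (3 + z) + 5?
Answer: √(4096 + 6*I*√2)/2 ≈ 32.0 + 0.033146*I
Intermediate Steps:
a(z) = 12 + z (a(z) = 4 + ((3 + z) + 5) = 4 + (8 + z) = 12 + z)
k(u, X) = 3*I*√2/2 (k(u, X) = √(-25 + (12 - 5))/2 = √(-25 + 7)/2 = √(-18)/2 = (3*I*√2)/2 = 3*I*√2/2)
D = 988 + 3*I*√2/2 (D = 3*I*√2/2 + 988 = 988 + 3*I*√2/2 ≈ 988.0 + 2.1213*I)
√(D + ((-4 + 5)*(-5) + 11)²) = √((988 + 3*I*√2/2) + ((-4 + 5)*(-5) + 11)²) = √((988 + 3*I*√2/2) + (1*(-5) + 11)²) = √((988 + 3*I*√2/2) + (-5 + 11)²) = √((988 + 3*I*√2/2) + 6²) = √((988 + 3*I*√2/2) + 36) = √(1024 + 3*I*√2/2)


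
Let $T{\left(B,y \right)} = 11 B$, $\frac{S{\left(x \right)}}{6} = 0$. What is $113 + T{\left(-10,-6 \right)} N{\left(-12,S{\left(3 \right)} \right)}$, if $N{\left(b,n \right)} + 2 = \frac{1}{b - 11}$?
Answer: $\frac{7769}{23} \approx 337.78$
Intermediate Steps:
$S{\left(x \right)} = 0$ ($S{\left(x \right)} = 6 \cdot 0 = 0$)
$N{\left(b,n \right)} = -2 + \frac{1}{-11 + b}$ ($N{\left(b,n \right)} = -2 + \frac{1}{b - 11} = -2 + \frac{1}{-11 + b}$)
$113 + T{\left(-10,-6 \right)} N{\left(-12,S{\left(3 \right)} \right)} = 113 + 11 \left(-10\right) \frac{23 - -24}{-11 - 12} = 113 - 110 \frac{23 + 24}{-23} = 113 - 110 \left(\left(- \frac{1}{23}\right) 47\right) = 113 - - \frac{5170}{23} = 113 + \frac{5170}{23} = \frac{7769}{23}$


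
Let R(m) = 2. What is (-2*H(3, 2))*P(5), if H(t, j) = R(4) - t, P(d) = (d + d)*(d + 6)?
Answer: 220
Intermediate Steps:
P(d) = 2*d*(6 + d) (P(d) = (2*d)*(6 + d) = 2*d*(6 + d))
H(t, j) = 2 - t
(-2*H(3, 2))*P(5) = (-2*(2 - 1*3))*(2*5*(6 + 5)) = (-2*(2 - 3))*(2*5*11) = -2*(-1)*110 = 2*110 = 220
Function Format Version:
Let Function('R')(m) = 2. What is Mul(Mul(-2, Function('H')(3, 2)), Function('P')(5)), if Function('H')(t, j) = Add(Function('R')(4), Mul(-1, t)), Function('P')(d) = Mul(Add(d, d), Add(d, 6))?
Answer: 220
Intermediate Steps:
Function('P')(d) = Mul(2, d, Add(6, d)) (Function('P')(d) = Mul(Mul(2, d), Add(6, d)) = Mul(2, d, Add(6, d)))
Function('H')(t, j) = Add(2, Mul(-1, t))
Mul(Mul(-2, Function('H')(3, 2)), Function('P')(5)) = Mul(Mul(-2, Add(2, Mul(-1, 3))), Mul(2, 5, Add(6, 5))) = Mul(Mul(-2, Add(2, -3)), Mul(2, 5, 11)) = Mul(Mul(-2, -1), 110) = Mul(2, 110) = 220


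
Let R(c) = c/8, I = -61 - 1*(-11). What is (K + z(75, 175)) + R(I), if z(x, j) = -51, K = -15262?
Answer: -61277/4 ≈ -15319.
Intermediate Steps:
I = -50 (I = -61 + 11 = -50)
R(c) = c/8 (R(c) = c*(⅛) = c/8)
(K + z(75, 175)) + R(I) = (-15262 - 51) + (⅛)*(-50) = -15313 - 25/4 = -61277/4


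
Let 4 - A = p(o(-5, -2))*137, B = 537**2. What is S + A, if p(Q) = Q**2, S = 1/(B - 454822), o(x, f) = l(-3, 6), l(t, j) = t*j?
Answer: -7387849953/166453 ≈ -44384.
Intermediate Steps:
B = 288369
l(t, j) = j*t
o(x, f) = -18 (o(x, f) = 6*(-3) = -18)
S = -1/166453 (S = 1/(288369 - 454822) = 1/(-166453) = -1/166453 ≈ -6.0077e-6)
A = -44384 (A = 4 - (-18)**2*137 = 4 - 324*137 = 4 - 1*44388 = 4 - 44388 = -44384)
S + A = -1/166453 - 44384 = -7387849953/166453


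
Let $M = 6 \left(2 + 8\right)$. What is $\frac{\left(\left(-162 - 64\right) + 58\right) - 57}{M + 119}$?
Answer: $- \frac{225}{179} \approx -1.257$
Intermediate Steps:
$M = 60$ ($M = 6 \cdot 10 = 60$)
$\frac{\left(\left(-162 - 64\right) + 58\right) - 57}{M + 119} = \frac{\left(\left(-162 - 64\right) + 58\right) - 57}{60 + 119} = \frac{\left(-226 + 58\right) - 57}{179} = \left(-168 - 57\right) \frac{1}{179} = \left(-225\right) \frac{1}{179} = - \frac{225}{179}$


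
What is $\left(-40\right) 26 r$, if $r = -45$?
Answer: $46800$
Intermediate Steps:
$\left(-40\right) 26 r = \left(-40\right) 26 \left(-45\right) = \left(-1040\right) \left(-45\right) = 46800$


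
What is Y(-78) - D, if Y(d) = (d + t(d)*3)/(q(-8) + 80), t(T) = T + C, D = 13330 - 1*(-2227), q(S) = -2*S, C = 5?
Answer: -497923/32 ≈ -15560.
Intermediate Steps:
D = 15557 (D = 13330 + 2227 = 15557)
t(T) = 5 + T (t(T) = T + 5 = 5 + T)
Y(d) = 5/32 + d/24 (Y(d) = (d + (5 + d)*3)/(-2*(-8) + 80) = (d + (15 + 3*d))/(16 + 80) = (15 + 4*d)/96 = (15 + 4*d)*(1/96) = 5/32 + d/24)
Y(-78) - D = (5/32 + (1/24)*(-78)) - 1*15557 = (5/32 - 13/4) - 15557 = -99/32 - 15557 = -497923/32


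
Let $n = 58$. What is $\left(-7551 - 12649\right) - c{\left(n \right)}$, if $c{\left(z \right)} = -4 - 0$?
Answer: $-20196$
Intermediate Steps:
$c{\left(z \right)} = -4$ ($c{\left(z \right)} = -4 + 0 = -4$)
$\left(-7551 - 12649\right) - c{\left(n \right)} = \left(-7551 - 12649\right) - -4 = -20200 + 4 = -20196$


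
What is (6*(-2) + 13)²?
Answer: 1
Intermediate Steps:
(6*(-2) + 13)² = (-12 + 13)² = 1² = 1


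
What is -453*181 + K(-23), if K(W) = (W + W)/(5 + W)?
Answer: -737914/9 ≈ -81991.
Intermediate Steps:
K(W) = 2*W/(5 + W) (K(W) = (2*W)/(5 + W) = 2*W/(5 + W))
-453*181 + K(-23) = -453*181 + 2*(-23)/(5 - 23) = -81993 + 2*(-23)/(-18) = -81993 + 2*(-23)*(-1/18) = -81993 + 23/9 = -737914/9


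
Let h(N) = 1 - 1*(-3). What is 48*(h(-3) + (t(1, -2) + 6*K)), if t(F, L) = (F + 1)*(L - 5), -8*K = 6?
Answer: -696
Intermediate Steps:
K = -¾ (K = -⅛*6 = -¾ ≈ -0.75000)
t(F, L) = (1 + F)*(-5 + L)
h(N) = 4 (h(N) = 1 + 3 = 4)
48*(h(-3) + (t(1, -2) + 6*K)) = 48*(4 + ((-5 - 2 - 5*1 + 1*(-2)) + 6*(-¾))) = 48*(4 + ((-5 - 2 - 5 - 2) - 9/2)) = 48*(4 + (-14 - 9/2)) = 48*(4 - 37/2) = 48*(-29/2) = -696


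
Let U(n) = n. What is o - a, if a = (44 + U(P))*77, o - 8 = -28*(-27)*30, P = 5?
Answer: 18915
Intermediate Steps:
o = 22688 (o = 8 - 28*(-27)*30 = 8 + 756*30 = 8 + 22680 = 22688)
a = 3773 (a = (44 + 5)*77 = 49*77 = 3773)
o - a = 22688 - 1*3773 = 22688 - 3773 = 18915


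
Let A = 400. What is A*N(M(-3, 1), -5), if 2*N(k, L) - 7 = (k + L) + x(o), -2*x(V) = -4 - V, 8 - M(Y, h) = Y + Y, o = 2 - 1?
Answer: 3700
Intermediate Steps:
o = 1
M(Y, h) = 8 - 2*Y (M(Y, h) = 8 - (Y + Y) = 8 - 2*Y)
x(V) = 2 + V/2 (x(V) = -(-4 - V)/2 = 2 + V/2)
N(k, L) = 19/4 + L/2 + k/2 (N(k, L) = 7/2 + ((k + L) + (2 + (1/2)*1))/2 = 7/2 + ((L + k) + (2 + 1/2))/2 = 7/2 + ((L + k) + 5/2)/2 = 7/2 + (5/2 + L + k)/2 = 7/2 + (5/4 + L/2 + k/2) = 19/4 + L/2 + k/2)
A*N(M(-3, 1), -5) = 400*(19/4 + (1/2)*(-5) + (8 - 2*(-3))/2) = 400*(19/4 - 5/2 + (8 + 6)/2) = 400*(19/4 - 5/2 + (1/2)*14) = 400*(19/4 - 5/2 + 7) = 400*(37/4) = 3700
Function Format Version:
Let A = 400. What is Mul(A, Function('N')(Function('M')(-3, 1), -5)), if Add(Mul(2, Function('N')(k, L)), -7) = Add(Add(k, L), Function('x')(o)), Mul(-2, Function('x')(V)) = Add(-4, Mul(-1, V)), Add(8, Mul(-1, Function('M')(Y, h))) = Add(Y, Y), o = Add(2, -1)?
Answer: 3700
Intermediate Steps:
o = 1
Function('M')(Y, h) = Add(8, Mul(-2, Y)) (Function('M')(Y, h) = Add(8, Mul(-1, Add(Y, Y))) = Add(8, Mul(-1, Mul(2, Y))) = Add(8, Mul(-2, Y)))
Function('x')(V) = Add(2, Mul(Rational(1, 2), V)) (Function('x')(V) = Mul(Rational(-1, 2), Add(-4, Mul(-1, V))) = Add(2, Mul(Rational(1, 2), V)))
Function('N')(k, L) = Add(Rational(19, 4), Mul(Rational(1, 2), L), Mul(Rational(1, 2), k)) (Function('N')(k, L) = Add(Rational(7, 2), Mul(Rational(1, 2), Add(Add(k, L), Add(2, Mul(Rational(1, 2), 1))))) = Add(Rational(7, 2), Mul(Rational(1, 2), Add(Add(L, k), Add(2, Rational(1, 2))))) = Add(Rational(7, 2), Mul(Rational(1, 2), Add(Add(L, k), Rational(5, 2)))) = Add(Rational(7, 2), Mul(Rational(1, 2), Add(Rational(5, 2), L, k))) = Add(Rational(7, 2), Add(Rational(5, 4), Mul(Rational(1, 2), L), Mul(Rational(1, 2), k))) = Add(Rational(19, 4), Mul(Rational(1, 2), L), Mul(Rational(1, 2), k)))
Mul(A, Function('N')(Function('M')(-3, 1), -5)) = Mul(400, Add(Rational(19, 4), Mul(Rational(1, 2), -5), Mul(Rational(1, 2), Add(8, Mul(-2, -3))))) = Mul(400, Add(Rational(19, 4), Rational(-5, 2), Mul(Rational(1, 2), Add(8, 6)))) = Mul(400, Add(Rational(19, 4), Rational(-5, 2), Mul(Rational(1, 2), 14))) = Mul(400, Add(Rational(19, 4), Rational(-5, 2), 7)) = Mul(400, Rational(37, 4)) = 3700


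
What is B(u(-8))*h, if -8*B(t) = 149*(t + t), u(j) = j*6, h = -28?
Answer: -50064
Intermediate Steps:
u(j) = 6*j
B(t) = -149*t/4 (B(t) = -149*(t + t)/8 = -149*2*t/8 = -149*t/4)
B(u(-8))*h = -447*(-8)/2*(-28) = -149/4*(-48)*(-28) = 1788*(-28) = -50064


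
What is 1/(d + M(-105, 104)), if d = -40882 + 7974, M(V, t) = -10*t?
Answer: -1/33948 ≈ -2.9457e-5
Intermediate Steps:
d = -32908
1/(d + M(-105, 104)) = 1/(-32908 - 10*104) = 1/(-32908 - 1040) = 1/(-33948) = -1/33948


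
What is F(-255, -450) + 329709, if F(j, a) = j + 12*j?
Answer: 326394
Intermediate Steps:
F(j, a) = 13*j
F(-255, -450) + 329709 = 13*(-255) + 329709 = -3315 + 329709 = 326394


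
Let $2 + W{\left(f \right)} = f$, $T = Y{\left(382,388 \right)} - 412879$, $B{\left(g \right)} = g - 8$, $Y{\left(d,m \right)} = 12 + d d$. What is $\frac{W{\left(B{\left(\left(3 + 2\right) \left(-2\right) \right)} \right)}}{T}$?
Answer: $\frac{20}{266943} \approx 7.4922 \cdot 10^{-5}$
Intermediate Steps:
$Y{\left(d,m \right)} = 12 + d^{2}$
$B{\left(g \right)} = -8 + g$ ($B{\left(g \right)} = g - 8 = -8 + g$)
$T = -266943$ ($T = \left(12 + 382^{2}\right) - 412879 = \left(12 + 145924\right) - 412879 = 145936 - 412879 = -266943$)
$W{\left(f \right)} = -2 + f$
$\frac{W{\left(B{\left(\left(3 + 2\right) \left(-2\right) \right)} \right)}}{T} = \frac{-2 + \left(-8 + \left(3 + 2\right) \left(-2\right)\right)}{-266943} = \left(-2 + \left(-8 + 5 \left(-2\right)\right)\right) \left(- \frac{1}{266943}\right) = \left(-2 - 18\right) \left(- \frac{1}{266943}\right) = \left(-20\right) \left(- \frac{1}{266943}\right) = \frac{20}{266943}$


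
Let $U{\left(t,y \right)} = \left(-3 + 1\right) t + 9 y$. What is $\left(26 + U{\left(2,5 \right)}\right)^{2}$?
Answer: $4489$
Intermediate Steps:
$U{\left(t,y \right)} = - 2 t + 9 y$
$\left(26 + U{\left(2,5 \right)}\right)^{2} = \left(26 + \left(\left(-2\right) 2 + 9 \cdot 5\right)\right)^{2} = \left(26 + \left(-4 + 45\right)\right)^{2} = \left(26 + 41\right)^{2} = 67^{2} = 4489$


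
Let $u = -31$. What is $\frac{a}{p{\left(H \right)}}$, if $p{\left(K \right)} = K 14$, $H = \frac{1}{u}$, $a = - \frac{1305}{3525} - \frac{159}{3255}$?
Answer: $\frac{2137}{2303} \approx 0.92792$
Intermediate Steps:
$a = - \frac{4274}{10199}$ ($a = \left(-1305\right) \frac{1}{3525} - \frac{53}{1085} = - \frac{87}{235} - \frac{53}{1085} = - \frac{4274}{10199} \approx -0.41906$)
$H = - \frac{1}{31}$ ($H = \frac{1}{-31} = - \frac{1}{31} \approx -0.032258$)
$p{\left(K \right)} = 14 K$
$\frac{a}{p{\left(H \right)}} = - \frac{4274}{10199 \cdot 14 \left(- \frac{1}{31}\right)} = - \frac{4274}{10199 \left(- \frac{14}{31}\right)} = \left(- \frac{4274}{10199}\right) \left(- \frac{31}{14}\right) = \frac{2137}{2303}$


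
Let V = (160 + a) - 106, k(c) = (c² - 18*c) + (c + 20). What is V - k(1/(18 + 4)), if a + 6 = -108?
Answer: -38347/484 ≈ -79.229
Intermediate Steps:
a = -114 (a = -6 - 108 = -114)
k(c) = 20 + c² - 17*c (k(c) = (c² - 18*c) + (20 + c) = 20 + c² - 17*c)
V = -60 (V = (160 - 114) - 106 = 46 - 106 = -60)
V - k(1/(18 + 4)) = -60 - (20 + (1/(18 + 4))² - 17/(18 + 4)) = -60 - (20 + (1/22)² - 17/22) = -60 - (20 + (1/22)² - 17*1/22) = -60 - (20 + 1/484 - 17/22) = -60 - 1*9307/484 = -60 - 9307/484 = -38347/484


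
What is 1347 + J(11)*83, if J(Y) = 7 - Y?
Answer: 1015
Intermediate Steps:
1347 + J(11)*83 = 1347 + (7 - 1*11)*83 = 1347 + (7 - 11)*83 = 1347 - 4*83 = 1347 - 332 = 1015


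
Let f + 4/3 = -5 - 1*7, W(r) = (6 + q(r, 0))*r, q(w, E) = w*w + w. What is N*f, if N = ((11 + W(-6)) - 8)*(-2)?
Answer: -5680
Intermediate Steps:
q(w, E) = w + w² (q(w, E) = w² + w = w + w²)
W(r) = r*(6 + r*(1 + r)) (W(r) = (6 + r*(1 + r))*r = r*(6 + r*(1 + r)))
f = -40/3 (f = -4/3 + (-5 - 1*7) = -4/3 + (-5 - 7) = -4/3 - 12 = -40/3 ≈ -13.333)
N = 426 (N = ((11 - 6*(6 - 6*(1 - 6))) - 8)*(-2) = ((11 - 6*(6 - 6*(-5))) - 8)*(-2) = ((11 - 6*(6 + 30)) - 8)*(-2) = ((11 - 6*36) - 8)*(-2) = ((11 - 216) - 8)*(-2) = (-205 - 8)*(-2) = -213*(-2) = 426)
N*f = 426*(-40/3) = -5680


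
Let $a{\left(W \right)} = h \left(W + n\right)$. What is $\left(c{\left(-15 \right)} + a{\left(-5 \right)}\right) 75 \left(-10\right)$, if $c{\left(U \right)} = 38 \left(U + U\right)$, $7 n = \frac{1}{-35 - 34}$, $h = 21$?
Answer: $\frac{21477000}{23} \approx 9.3378 \cdot 10^{5}$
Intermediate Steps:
$n = - \frac{1}{483}$ ($n = \frac{1}{7 \left(-35 - 34\right)} = \frac{1}{7 \left(-69\right)} = \frac{1}{7} \left(- \frac{1}{69}\right) = - \frac{1}{483} \approx -0.0020704$)
$c{\left(U \right)} = 76 U$ ($c{\left(U \right)} = 38 \cdot 2 U = 76 U$)
$a{\left(W \right)} = - \frac{1}{23} + 21 W$ ($a{\left(W \right)} = 21 \left(W - \frac{1}{483}\right) = 21 \left(- \frac{1}{483} + W\right) = - \frac{1}{23} + 21 W$)
$\left(c{\left(-15 \right)} + a{\left(-5 \right)}\right) 75 \left(-10\right) = \left(76 \left(-15\right) + \left(- \frac{1}{23} + 21 \left(-5\right)\right)\right) 75 \left(-10\right) = \left(-1140 - \frac{2416}{23}\right) \left(-750\right) = \left(- \frac{28636}{23}\right) \left(-750\right) = \frac{21477000}{23}$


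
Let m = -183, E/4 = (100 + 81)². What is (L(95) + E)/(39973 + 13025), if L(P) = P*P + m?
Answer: 69943/26499 ≈ 2.6395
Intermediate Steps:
E = 131044 (E = 4*(100 + 81)² = 4*181² = 4*32761 = 131044)
L(P) = -183 + P² (L(P) = P*P - 183 = P² - 183 = -183 + P²)
(L(95) + E)/(39973 + 13025) = ((-183 + 95²) + 131044)/(39973 + 13025) = ((-183 + 9025) + 131044)/52998 = (8842 + 131044)*(1/52998) = 139886*(1/52998) = 69943/26499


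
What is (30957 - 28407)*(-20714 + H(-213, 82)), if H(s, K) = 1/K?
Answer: -2165647425/41 ≈ -5.2821e+7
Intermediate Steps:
(30957 - 28407)*(-20714 + H(-213, 82)) = (30957 - 28407)*(-20714 + 1/82) = 2550*(-20714 + 1/82) = 2550*(-1698547/82) = -2165647425/41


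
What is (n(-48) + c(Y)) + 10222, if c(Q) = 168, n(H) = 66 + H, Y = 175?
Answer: 10408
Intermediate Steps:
(n(-48) + c(Y)) + 10222 = ((66 - 48) + 168) + 10222 = (18 + 168) + 10222 = 186 + 10222 = 10408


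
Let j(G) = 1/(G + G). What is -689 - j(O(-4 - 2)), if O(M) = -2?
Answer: -2755/4 ≈ -688.75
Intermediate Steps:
j(G) = 1/(2*G)
-689 - j(O(-4 - 2)) = -689 - 1/(2*(-2)) = -689 - (-1)/(2*2) = -689 - 1*(-1/4) = -689 + 1/4 = -2755/4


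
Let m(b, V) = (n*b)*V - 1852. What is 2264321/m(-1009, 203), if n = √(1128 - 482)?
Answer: 2096761246/13551172562115 - 463794077467*√646/27102345124230 ≈ -0.43479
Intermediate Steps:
n = √646 ≈ 25.417
m(b, V) = -1852 + V*b*√646 (m(b, V) = (√646*b)*V - 1852 = (b*√646)*V - 1852 = V*b*√646 - 1852 = -1852 + V*b*√646)
2264321/m(-1009, 203) = 2264321/(-1852 + 203*(-1009)*√646) = 2264321/(-1852 - 204827*√646)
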